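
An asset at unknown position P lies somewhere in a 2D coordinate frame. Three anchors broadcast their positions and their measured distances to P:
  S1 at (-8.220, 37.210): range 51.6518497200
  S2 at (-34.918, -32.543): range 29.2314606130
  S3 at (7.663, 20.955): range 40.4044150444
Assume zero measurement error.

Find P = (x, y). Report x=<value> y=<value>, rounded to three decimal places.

eq1: (x + 8.220)² + (y − 37.210)² = 51.6518497200²
eq2: (x + 34.918)² + (y + 32.543)² = 29.2314606130²
eq3: (x − 7.663)² + (y − 20.955)² = 40.4044150444²
eq1−eq3, eq1−eq2 (x²,y² cancel):
  31.766·x − 32.510·y = 81.077918
  -53.396·x − 139.506·y = 2639.596363
det = 31.766·-139.506 − -32.510·-53.396 = -6167.451556
x = (81.077918·-139.506 − -32.510·2639.596363) / -6167.451556 = -12.079936
y = (31.766·2639.596363 − 81.077918·-53.396) / -6167.451556 = -14.297422

x=-12.080 y=-14.297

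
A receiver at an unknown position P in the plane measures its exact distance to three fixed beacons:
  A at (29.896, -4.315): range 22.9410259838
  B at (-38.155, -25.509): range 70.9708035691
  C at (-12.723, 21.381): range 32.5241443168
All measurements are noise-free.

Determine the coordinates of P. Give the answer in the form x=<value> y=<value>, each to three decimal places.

eq1: (x − 29.896)² + (y + 4.315)² = 22.9410259838²
eq2: (x + 38.155)² + (y + 25.509)² = 70.9708035691²
eq3: (x + 12.723)² + (y − 21.381)² = 32.5241443168²
eq1−eq3, eq1−eq2 (x²,y² cancel):
  -85.238·x + 51.392·y = -824.897441
  -136.102·x − 42.388·y = -3316.441221
det = -85.238·-42.388 − 51.392·-136.102 = 10607.622328
x = (-824.897441·-42.388 − 51.392·-3316.441221) / 10607.622328 = 19.363840
y = (-85.238·-3316.441221 − -824.897441·-136.102) / 10607.622328 = 16.065488

x=19.364 y=16.065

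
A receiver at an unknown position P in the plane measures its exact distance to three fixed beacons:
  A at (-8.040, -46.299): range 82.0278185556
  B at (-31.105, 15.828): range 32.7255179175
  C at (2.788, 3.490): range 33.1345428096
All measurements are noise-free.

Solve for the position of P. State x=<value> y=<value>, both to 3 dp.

x=-5.085 y=35.676

eq1: (x + 8.040)² + (y + 46.299)² = 82.0278185556²
eq2: (x + 31.105)² + (y − 15.828)² = 32.7255179175²
eq3: (x − 2.788)² + (y − 3.490)² = 33.1345428096²
eq1−eq3, eq1−eq2 (x²,y² cancel):
  21.656·x + 99.578·y = 3442.379133
  -46.130·x + 124.254·y = 4667.411102
det = 21.656·124.254 − 99.578·-46.130 = 7284.377764
x = (3442.379133·124.254 − 99.578·4667.411102) / 7284.377764 = -5.085141
y = (21.656·4667.411102 − 3442.379133·-46.130) / 7284.377764 = 35.675580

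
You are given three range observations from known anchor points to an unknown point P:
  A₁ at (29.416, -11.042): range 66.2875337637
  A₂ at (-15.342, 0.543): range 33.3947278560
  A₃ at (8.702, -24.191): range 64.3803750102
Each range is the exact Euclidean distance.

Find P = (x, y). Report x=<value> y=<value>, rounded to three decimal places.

eq1: (x − 29.416)² + (y + 11.042)² = 66.2875337637²
eq2: (x + 15.342)² + (y − 0.543)² = 33.3947278560²
eq3: (x − 8.702)² + (y + 24.191)² = 64.3803750102²
eq2−eq3, eq2−eq1 (x²,y² cancel):
  48.088·x − 49.468·y = -2604.367366
  89.516·x − 23.170·y = -2527.274277
det = 48.088·-23.170 − -49.468·89.516 = 3313.978528
x = (-2604.367366·-23.170 − -49.468·-2527.274277) / 3313.978528 = -19.516123
y = (48.088·-2527.274277 − -2604.367366·89.516) / 3313.978528 = 33.675832

x=-19.516 y=33.676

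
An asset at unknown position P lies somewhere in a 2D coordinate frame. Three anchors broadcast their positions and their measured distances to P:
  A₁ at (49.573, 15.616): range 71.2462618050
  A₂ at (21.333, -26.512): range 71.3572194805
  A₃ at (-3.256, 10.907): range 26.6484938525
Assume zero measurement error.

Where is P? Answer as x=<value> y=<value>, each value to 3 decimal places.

eq1: (x − 49.573)² + (y − 15.616)² = 71.2462618050²
eq2: (x − 21.333)² + (y + 26.512)² = 71.3572194805²
eq3: (x + 3.256)² + (y − 10.907)² = 26.6484938525²
eq3−eq2, eq3−eq1 (x²,y² cancel):
  49.178·x − 74.838·y = -3353.291699
  105.658·x + 9.418·y = -1794.109997
det = 49.178·9.418 − -74.838·105.658 = 8370.391808
x = (-3353.291699·9.418 − -74.838·-1794.109997) / 8370.391808 = -19.813757
y = (49.178·-1794.109997 − -3353.291699·105.658) / 8370.391808 = 31.787204

x=-19.814 y=31.787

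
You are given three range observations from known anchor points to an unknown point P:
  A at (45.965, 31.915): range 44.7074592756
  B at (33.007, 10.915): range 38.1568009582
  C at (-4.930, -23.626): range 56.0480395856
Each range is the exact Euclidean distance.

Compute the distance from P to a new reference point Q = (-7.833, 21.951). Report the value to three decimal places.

eq1: (x − 45.965)² + (y − 31.915)² = 44.7074592756²
eq2: (x − 33.007)² + (y − 10.915)² = 38.1568009582²
eq3: (x + 4.930)² + (y + 23.626)² = 56.0480395856²
eq3−eq2, eq3−eq1 (x²,y² cancel):
  75.874·x + 69.082·y = 2311.547780
  101.790·x + 111.082·y = 3691.481501
det = 75.874·111.082 − 69.082·101.790 = 1396.378888
x = (2311.547780·111.082 − 69.082·3691.481501) / 1396.378888 = 1.257843
y = (75.874·3691.481501 − 2311.547780·101.790) / 1396.378888 = 32.079416
|P − Q| = √((1.257843 − -7.833)² + (32.079416 − 21.951)²) = 13.609858

13.610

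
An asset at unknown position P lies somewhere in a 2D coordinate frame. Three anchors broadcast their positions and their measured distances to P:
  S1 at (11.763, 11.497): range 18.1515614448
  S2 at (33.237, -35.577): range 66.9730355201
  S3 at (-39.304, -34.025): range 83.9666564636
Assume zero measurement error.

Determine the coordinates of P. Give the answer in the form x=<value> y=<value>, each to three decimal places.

x=16.014 y=29.144

eq1: (x − 11.763)² + (y − 11.497)² = 18.1515614448²
eq2: (x − 33.237)² + (y + 35.577)² = 66.9730355201²
eq3: (x + 39.304)² + (y + 34.025)² = 83.9666564636²
eq3−eq1, eq3−eq2 (x²,y² cancel):
  102.134·x + 91.044·y = 4288.964352
  145.082·x − 3.104·y = 2232.927968
det = 102.134·-3.104 − 91.044·145.082 = -13525.869544
x = (4288.964352·-3.104 − 91.044·2232.927968) / -13525.869544 = 16.014323
y = (102.134·2232.927968 − 4288.964352·145.082) / -13525.869544 = 29.143683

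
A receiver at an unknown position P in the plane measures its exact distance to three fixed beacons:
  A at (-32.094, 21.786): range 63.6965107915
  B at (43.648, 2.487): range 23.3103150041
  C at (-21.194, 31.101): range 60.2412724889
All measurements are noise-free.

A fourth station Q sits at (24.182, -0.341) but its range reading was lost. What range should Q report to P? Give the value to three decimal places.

8.953

eq1: (x + 32.094)² + (y − 21.786)² = 63.6965107915²
eq2: (x − 43.648)² + (y − 2.487)² = 23.3103150041²
eq3: (x + 21.194)² + (y − 31.101)² = 60.2412724889²
eq1−eq2, eq1−eq3 (x²,y² cancel):
  151.484·x − 38.598·y = 3920.553142
  21.800·x + 18.630·y = 340.037781
det = 151.484·18.630 − -38.598·21.800 = 3663.583320
x = (3920.553142·18.630 − -38.598·340.037781) / 3663.583320 = 23.519237
y = (151.484·340.037781 − 3920.553142·21.800) / 3663.583320 = -9.269006
|P − Q| = √((23.519237 − 24.182)² + (-9.269006 − -0.341)²) = 8.952572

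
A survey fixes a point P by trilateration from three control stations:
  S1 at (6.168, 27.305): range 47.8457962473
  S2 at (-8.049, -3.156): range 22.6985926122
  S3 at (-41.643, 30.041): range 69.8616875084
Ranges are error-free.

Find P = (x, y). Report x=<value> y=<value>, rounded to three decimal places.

eq1: (x − 6.168)² + (y − 27.305)² = 47.8457962473²
eq2: (x + 8.049)² + (y + 3.156)² = 22.6985926122²
eq3: (x + 41.643)² + (y − 30.041)² = 69.8616875084²
eq2−eq3, eq2−eq1 (x²,y² cancel):
  -67.188·x + 66.394·y = -1803.574882
  28.434·x + 60.922·y = -1065.133600
det = -67.188·60.922 − 66.394·28.434 = -5981.074332
x = (-1803.574882·60.922 − 66.394·-1065.133600) / -5981.074332 = 6.547136
y = (-67.188·-1065.133600 − -1803.574882·28.434) / -5981.074332 = -20.539294

x=6.547 y=-20.539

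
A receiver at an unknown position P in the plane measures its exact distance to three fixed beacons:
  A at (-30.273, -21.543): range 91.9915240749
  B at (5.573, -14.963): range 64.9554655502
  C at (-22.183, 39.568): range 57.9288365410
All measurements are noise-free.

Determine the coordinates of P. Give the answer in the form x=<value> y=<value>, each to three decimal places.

x=35.666 y=42.601

eq1: (x + 30.273)² + (y + 21.543)² = 91.9915240749²
eq2: (x − 5.573)² + (y + 14.963)² = 64.9554655502²
eq3: (x + 22.183)² + (y − 39.568)² = 57.9288365410²
eq3−eq1, eq3−eq2 (x²,y² cancel):
  -16.180·x − 122.222·y = -5783.847134
  55.512·x − 109.062·y = -2666.224817
det = -16.180·-109.062 − -122.222·55.512 = 8549.410824
x = (-5783.847134·-109.062 − -122.222·-2666.224817) / 8549.410824 = 35.666388
y = (-16.180·-2666.224817 − -5783.847134·55.512) / 8549.410824 = 42.600882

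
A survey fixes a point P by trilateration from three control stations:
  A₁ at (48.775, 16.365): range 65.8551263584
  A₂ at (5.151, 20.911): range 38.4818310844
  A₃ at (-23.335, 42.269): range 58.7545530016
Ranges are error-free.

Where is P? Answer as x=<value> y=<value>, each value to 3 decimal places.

eq1: (x − 48.775)² + (y − 16.365)² = 65.8551263584²
eq2: (x − 5.151)² + (y − 20.911)² = 38.4818310844²
eq3: (x + 23.335)² + (y − 42.269)² = 58.7545530016²
eq1−eq2, eq1−eq3 (x²,y² cancel):
  -87.248·x + 9.092·y = 673.035216
  -144.220·x + 51.808·y = 569.176905
det = -87.248·51.808 − 9.092·-144.220 = -3208.896144
x = (673.035216·51.808 − 9.092·569.176905) / -3208.896144 = -9.253541
y = (-87.248·569.176905 − 673.035216·-144.220) / -3208.896144 = -14.773177

x=-9.254 y=-14.773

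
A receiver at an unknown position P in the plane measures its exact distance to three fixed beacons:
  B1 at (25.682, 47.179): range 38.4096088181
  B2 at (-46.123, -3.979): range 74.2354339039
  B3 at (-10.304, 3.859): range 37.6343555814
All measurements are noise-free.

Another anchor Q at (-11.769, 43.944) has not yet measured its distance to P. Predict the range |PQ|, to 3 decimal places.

eq1: (x − 25.682)² + (y − 47.179)² = 38.4096088181²
eq2: (x + 46.123)² + (y + 3.979)² = 74.2354339039²
eq3: (x + 10.304)² + (y − 3.859)² = 37.6343555814²
eq2−eq1, eq2−eq3 (x²,y² cancel):
  143.610·x + 102.316·y = 4777.861192
  71.638·x + 15.676·y = 2072.455654
det = 143.610·15.676 − 102.316·71.638 = -5078.483248
x = (4777.861192·15.676 − 102.316·2072.455654) / -5078.483248 = 27.005626
y = (143.610·2072.455654 − 4777.861192·71.638) / -5078.483248 = 8.792205
|P − Q| = √((27.005626 − -11.769)² + (8.792205 − 43.944)²) = 52.336606

52.337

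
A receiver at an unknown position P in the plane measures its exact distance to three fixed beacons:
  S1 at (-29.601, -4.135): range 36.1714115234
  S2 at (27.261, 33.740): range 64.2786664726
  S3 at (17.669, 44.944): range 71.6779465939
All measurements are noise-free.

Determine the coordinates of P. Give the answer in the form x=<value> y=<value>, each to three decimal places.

x=0.237 y=-24.582

eq1: (x + 29.601)² + (y + 4.135)² = 36.1714115234²
eq2: (x − 27.261)² + (y − 33.740)² = 64.2786664726²
eq3: (x − 17.669)² + (y − 44.944)² = 71.6779465939²
eq1−eq3, eq1−eq2 (x²,y² cancel):
  94.540·x + 98.158·y = -2390.517745
  113.724·x + 75.750·y = -1835.143657
det = 94.540·75.750 − 98.158·113.724 = -4001.515392
x = (-2390.517745·75.750 − 98.158·-1835.143657) / -4001.515392 = 0.236832
y = (94.540·-1835.143657 − -2390.517745·113.724) / -4001.515392 = -24.581877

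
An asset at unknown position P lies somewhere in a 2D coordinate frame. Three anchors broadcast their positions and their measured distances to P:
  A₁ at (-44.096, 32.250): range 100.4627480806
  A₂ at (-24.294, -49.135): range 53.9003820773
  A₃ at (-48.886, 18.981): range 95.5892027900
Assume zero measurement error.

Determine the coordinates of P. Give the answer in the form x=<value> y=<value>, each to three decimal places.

x=28.311 y=-37.391

eq1: (x + 44.096)² + (y − 32.250)² = 100.4627480806²
eq2: (x + 24.294)² + (y + 49.135)² = 53.9003820773²
eq3: (x + 48.886)² + (y − 18.981)² = 95.5892027900²
eq3−eq1, eq3−eq2 (x²,y² cancel):
  9.580·x + 26.538·y = -721.067703
  49.184·x − 136.232·y = 6486.371806
det = 9.580·-136.232 − 26.538·49.184 = -2610.347552
x = (-721.067703·-136.232 − 26.538·6486.371806) / -2610.347552 = 28.311494
y = (9.580·6486.371806 − -721.067703·49.184) / -2610.347552 = -37.391356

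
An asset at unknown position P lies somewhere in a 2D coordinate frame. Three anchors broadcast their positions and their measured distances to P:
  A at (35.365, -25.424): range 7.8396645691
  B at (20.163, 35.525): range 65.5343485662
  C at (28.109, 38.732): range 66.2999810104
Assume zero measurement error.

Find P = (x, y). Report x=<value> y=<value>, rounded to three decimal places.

eq1: (x − 35.365)² + (y + 25.424)² = 7.8396645691²
eq2: (x − 20.163)² + (y − 35.525)² = 65.5343485662²
eq3: (x − 28.109)² + (y − 38.732)² = 66.2999810104²
eq3−eq1, eq3−eq2 (x²,y² cancel):
  14.512·x − 128.312·y = 3941.006437
  -15.892·x − 6.414·y = -520.774871
det = 14.512·-6.414 − -128.312·-15.892 = -2132.214272
x = (3941.006437·-6.414 − -128.312·-520.774871) / -2132.214272 = 43.194196
y = (14.512·-520.774871 − 3941.006437·-15.892) / -2132.214272 = -25.829013

x=43.194 y=-25.829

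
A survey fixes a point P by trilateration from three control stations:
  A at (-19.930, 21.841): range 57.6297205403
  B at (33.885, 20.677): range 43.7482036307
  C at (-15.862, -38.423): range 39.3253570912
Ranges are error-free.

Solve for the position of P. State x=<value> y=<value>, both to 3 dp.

eq1: (x + 19.930)² + (y − 21.841)² = 57.6297205403²
eq2: (x − 33.885)² + (y − 20.677)² = 43.7482036307²
eq3: (x + 15.862)² + (y + 38.423)² = 39.3253570912²
eq2−eq3, eq2−eq1 (x²,y² cancel):
  -99.494·x − 118.200·y = 519.620030
  -107.630·x + 2.328·y = -2108.776742
det = -99.494·2.328 − -118.200·-107.630 = -12953.488032
x = (519.620030·2.328 − -118.200·-2108.776742) / -12953.488032 = 19.149108
y = (-99.494·-2108.776742 − 519.620030·-107.630) / -12953.488032 = -20.514732

x=19.149 y=-20.515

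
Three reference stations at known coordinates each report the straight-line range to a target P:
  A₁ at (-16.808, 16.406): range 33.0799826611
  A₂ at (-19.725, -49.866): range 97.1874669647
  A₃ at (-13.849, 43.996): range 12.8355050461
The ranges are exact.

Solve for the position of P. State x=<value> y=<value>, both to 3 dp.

x=-1.104 y=45.521

eq1: (x + 16.808)² + (y − 16.406)² = 33.0799826611²
eq2: (x + 19.725)² + (y + 49.866)² = 97.1874669647²
eq3: (x + 13.849)² + (y − 43.996)² = 12.8355050461²
eq2−eq1, eq2−eq3 (x²,y² cancel):
  5.834·x + 132.544·y = 6027.090601
  11.752·x + 187.724·y = 8532.402781
det = 5.834·187.724 − 132.544·11.752 = -462.475272
x = (6027.090601·187.724 − 132.544·8532.402781) / -462.475272 = -1.104409
y = (5.834·8532.402781 − 6027.090601·11.752) / -462.475272 = 45.520987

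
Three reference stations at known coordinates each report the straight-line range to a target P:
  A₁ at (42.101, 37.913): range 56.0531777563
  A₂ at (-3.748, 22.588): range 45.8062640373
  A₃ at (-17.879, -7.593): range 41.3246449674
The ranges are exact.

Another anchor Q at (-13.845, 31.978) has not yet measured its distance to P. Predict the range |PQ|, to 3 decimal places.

59.377

eq1: (x − 42.101)² + (y − 37.913)² = 56.0531777563²
eq2: (x + 3.748)² + (y − 22.588)² = 45.8062640373²
eq3: (x + 17.879)² + (y + 7.593)² = 41.3246449674²
eq1−eq3, eq1−eq2 (x²,y² cancel):
  -119.960·x − 91.012·y = -1398.345025
  -91.698·x − 30.650·y = -1641.879610
det = -119.960·-30.650 − -91.012·-91.698 = -4668.844376
x = (-1398.345025·-30.650 − -91.012·-1641.879610) / -4668.844376 = 22.826092
y = (-119.960·-1641.879610 − -1398.345025·-91.698) / -4668.844376 = -14.721938
|P − Q| = √((22.826092 − -13.845)² + (-14.721938 − 31.978)²) = 59.377211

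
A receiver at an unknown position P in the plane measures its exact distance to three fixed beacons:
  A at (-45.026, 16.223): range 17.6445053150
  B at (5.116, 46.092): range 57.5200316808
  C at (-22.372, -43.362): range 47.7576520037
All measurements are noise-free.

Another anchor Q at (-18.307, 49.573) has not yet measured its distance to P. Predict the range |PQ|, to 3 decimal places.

eq1: (x + 45.026)² + (y − 16.223)² = 17.6445053150²
eq2: (x − 5.116)² + (y − 46.092)² = 57.5200316808²
eq3: (x + 22.372)² + (y + 43.362)² = 47.7576520037²
eq3−eq2, eq3−eq1 (x²,y² cancel):
  54.976·x + 178.908·y = -1257.884228
  -45.308·x + 119.170·y = 1879.221734
det = 54.976·119.170 − 178.908·-45.308 = 14657.453584
x = (-1257.884228·119.170 − 178.908·1879.221734) / 14657.453584 = -33.164687
y = (54.976·1879.221734 − -1257.884228·-45.308) / 14657.453584 = 3.160158
|P − Q| = √((-33.164687 − -18.307)² + (3.160158 − 49.573)²) = 48.732974

48.733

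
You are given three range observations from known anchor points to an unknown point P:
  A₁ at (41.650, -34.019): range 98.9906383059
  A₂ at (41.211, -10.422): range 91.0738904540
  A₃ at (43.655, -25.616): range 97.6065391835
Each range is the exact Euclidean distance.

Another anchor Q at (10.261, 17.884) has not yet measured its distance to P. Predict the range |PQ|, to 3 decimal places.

eq1: (x − 41.650)² + (y + 34.019)² = 98.9906383059²
eq2: (x − 41.211)² + (y + 10.422)² = 91.0738904540²
eq3: (x − 43.655)² + (y + 25.616)² = 97.6065391835²
eq2−eq1, eq2−eq3 (x²,y² cancel):
  0.878·x − 47.194·y = -419.642694
  4.888·x − 30.388·y = -477.609093
det = 0.878·-30.388 − -47.194·4.888 = 204.003608
x = (-419.642694·-30.388 − -47.194·-477.609093) / 204.003608 = -47.980433
y = (0.878·-477.609093 − -419.642694·4.888) / 204.003608 = 7.999235
|P − Q| = √((-47.980433 − 10.261)² + (7.999235 − 17.884)²) = 59.074301

59.074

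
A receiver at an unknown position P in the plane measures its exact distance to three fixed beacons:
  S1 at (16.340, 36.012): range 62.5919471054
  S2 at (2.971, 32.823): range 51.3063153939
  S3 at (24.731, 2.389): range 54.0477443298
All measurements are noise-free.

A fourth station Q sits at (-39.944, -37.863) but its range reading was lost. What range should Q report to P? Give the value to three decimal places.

eq1: (x − 16.340)² + (y − 36.012)² = 62.5919471054²
eq2: (x − 2.971)² + (y − 32.823)² = 51.3063153939²
eq3: (x − 24.731)² + (y − 2.389)² = 54.0477443298²
eq3−eq2, eq3−eq1 (x²,y² cancel):
  -43.520·x + 60.868·y = 757.667156
  -16.782·x + 67.246·y = -50.063113
det = -43.520·67.246 − 60.868·-16.782 = -1905.059144
x = (757.667156·67.246 − 60.868·-50.063113) / -1905.059144 = -28.344174
y = (-43.520·-50.063113 − 757.667156·-16.782) / -1905.059144 = -7.818086
|P − Q| = √((-28.344174 − -39.944)² + (-7.818086 − -37.863)²) = 32.206409

32.206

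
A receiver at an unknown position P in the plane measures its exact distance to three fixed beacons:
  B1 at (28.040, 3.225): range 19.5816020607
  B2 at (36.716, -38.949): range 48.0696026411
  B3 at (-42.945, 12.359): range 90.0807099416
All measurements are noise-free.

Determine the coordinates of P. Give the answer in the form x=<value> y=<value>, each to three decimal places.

eq1: (x − 28.040)² + (y − 3.225)² = 19.5816020607²
eq2: (x − 36.716)² + (y + 38.949)² = 48.0696026411²
eq3: (x + 42.945)² + (y − 12.359)² = 90.0807099416²
eq3−eq2, eq3−eq1 (x²,y² cancel):
  159.322·x − 102.616·y = 6671.918957
  141.970·x − 18.268·y = 6530.719483
det = 159.322·-18.268 − -102.616·141.970 = 11657.899224
x = (6671.918957·-18.268 − -102.616·6530.719483) / 11657.899224 = 47.030231
y = (159.322·6530.719483 − 6671.918957·141.970) / 11657.899224 = 8.001009

x=47.030 y=8.001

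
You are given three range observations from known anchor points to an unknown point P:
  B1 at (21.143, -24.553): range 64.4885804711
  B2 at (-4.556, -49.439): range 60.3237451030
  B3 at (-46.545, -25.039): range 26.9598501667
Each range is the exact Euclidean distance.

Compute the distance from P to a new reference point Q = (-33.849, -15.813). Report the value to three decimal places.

eq1: (x − 21.143)² + (y + 24.553)² = 64.4885804711²
eq2: (x + 4.556)² + (y + 49.439)² = 60.3237451030²
eq3: (x + 46.545)² + (y + 25.039)² = 26.9598501667²
eq1−eq3, eq1−eq2 (x²,y² cancel):
  -135.376·x − 0.972·y = 5175.455778
  -51.398·x − 49.772·y = 1934.918387
det = -135.376·-49.772 − -0.972·-51.398 = 6687.975416
x = (5175.455778·-49.772 − -0.972·1934.918387) / 6687.975416 = -38.234597
y = (-135.376·1934.918387 − 5175.455778·-51.398) / 6687.975416 = 0.608041
|P − Q| = √((-38.234597 − -33.849)² + (0.608041 − -15.813)²) = 16.996589

16.997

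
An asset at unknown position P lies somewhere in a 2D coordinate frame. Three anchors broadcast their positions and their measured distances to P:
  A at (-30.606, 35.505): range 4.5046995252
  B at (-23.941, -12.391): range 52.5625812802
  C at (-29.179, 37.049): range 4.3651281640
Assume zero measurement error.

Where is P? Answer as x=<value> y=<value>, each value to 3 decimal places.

x=-32.850 y=39.411

eq1: (x + 30.606)² + (y − 35.505)² = 4.5046995252²
eq2: (x + 23.941)² + (y + 12.391)² = 52.5625812802²
eq3: (x + 29.179)² + (y − 37.049)² = 4.3651281640²
eq1−eq2, eq1−eq3 (x²,y² cancel):
  13.330·x − 95.792·y = -4213.156532
  2.854·x + 3.088·y = 27.948155
det = 13.330·3.088 − -95.792·2.854 = 314.553408
x = (-4213.156532·3.088 − -95.792·27.948155) / 314.553408 = -32.849804
y = (13.330·27.948155 − -4213.156532·2.854) / 314.553408 = 39.411106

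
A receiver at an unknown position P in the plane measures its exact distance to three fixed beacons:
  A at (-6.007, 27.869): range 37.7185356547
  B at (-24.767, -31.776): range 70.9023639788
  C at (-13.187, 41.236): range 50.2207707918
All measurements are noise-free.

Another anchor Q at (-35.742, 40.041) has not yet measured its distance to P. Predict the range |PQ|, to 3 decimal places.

69.845

eq1: (x + 6.007)² + (y − 27.869)² = 37.7185356547²
eq2: (x + 24.767)² + (y + 31.776)² = 70.9023639788²
eq3: (x + 13.187)² + (y − 41.236)² = 50.2207707918²
eq3−eq2, eq3−eq1 (x²,y² cancel):
  -23.160·x − 146.024·y = -2756.205599
  14.360·x − 26.734·y = 37.898432
det = -23.160·-26.734 − -146.024·14.360 = 2716.064080
x = (-2756.205599·-26.734 − -146.024·37.898432) / 2716.064080 = 29.166647
y = (-23.160·37.898432 − -2756.205599·14.360) / 2716.064080 = 14.249069
|P − Q| = √((29.166647 − -35.742)² + (14.249069 − 40.041)²) = 69.845230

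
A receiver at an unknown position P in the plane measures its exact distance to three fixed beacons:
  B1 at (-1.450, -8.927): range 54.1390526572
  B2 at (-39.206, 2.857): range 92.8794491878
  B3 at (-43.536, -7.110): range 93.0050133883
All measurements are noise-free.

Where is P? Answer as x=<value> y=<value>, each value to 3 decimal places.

eq1: (x + 1.450)² + (y + 8.927)² = 54.1390526572²
eq2: (x + 39.206)² + (y − 2.857)² = 92.8794491878²
eq3: (x + 43.536)² + (y + 7.110)² = 93.0050133883²
eq1−eq2, eq1−eq3 (x²,y² cancel):
  -75.512·x + 23.568·y = -4232.076003
  -84.172·x + 3.634·y = -3854.753926
det = -75.512·3.634 − 23.568·-84.172 = 1709.355088
x = (-4232.076003·3.634 − 23.568·-3854.753926) / 1709.355088 = 44.150848
y = (-75.512·-3854.753926 − -4232.076003·-84.172) / 1709.355088 = -38.109181

x=44.151 y=-38.109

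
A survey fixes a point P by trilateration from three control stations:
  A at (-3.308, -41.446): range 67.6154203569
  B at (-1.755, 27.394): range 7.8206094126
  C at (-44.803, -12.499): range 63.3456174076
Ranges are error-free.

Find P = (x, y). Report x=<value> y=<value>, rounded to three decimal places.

eq1: (x + 3.308)² + (y + 41.446)² = 67.6154203569²
eq2: (x + 1.755)² + (y − 27.394)² = 7.8206094126²
eq3: (x + 44.803)² + (y + 12.499)² = 63.3456174076²
eq3−eq1, eq3−eq2 (x²,y² cancel):
  82.990·x − 57.894·y = -993.997855
  86.096·x + 79.786·y = 2541.482764
det = 82.990·79.786 − -57.894·86.096 = 11605.881964
x = (-993.997855·79.786 − -57.894·2541.482764) / 11605.881964 = 5.844406
y = (82.990·2541.482764 − -993.997855·86.096) / 11605.881964 = 25.547123

x=5.844 y=25.547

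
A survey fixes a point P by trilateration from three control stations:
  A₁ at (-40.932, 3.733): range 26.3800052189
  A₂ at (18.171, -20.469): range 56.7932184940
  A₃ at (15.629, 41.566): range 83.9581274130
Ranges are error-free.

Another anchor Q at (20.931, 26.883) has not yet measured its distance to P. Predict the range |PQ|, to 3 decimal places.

77.362

eq1: (x + 40.932)² + (y − 3.733)² = 26.3800052189²
eq2: (x − 18.171)² + (y + 20.469)² = 56.7932184940²
eq3: (x − 15.629)² + (y − 41.566)² = 83.9581274130²
eq3−eq2, eq3−eq1 (x²,y² cancel):
  5.084·x − 124.070·y = 2600.664697
  -113.122·x − 75.666·y = 6070.428399
det = 5.084·-75.666 − -124.070·-113.122 = -14419.732484
x = (2600.664697·-75.666 − -124.070·6070.428399) / -14419.732484 = -38.584361
y = (5.084·6070.428399 − 2600.664697·-113.122) / -14419.732484 = -22.542336
|P − Q| = √((-38.584361 − 20.931)² + (-22.542336 − 26.883)²) = 77.362407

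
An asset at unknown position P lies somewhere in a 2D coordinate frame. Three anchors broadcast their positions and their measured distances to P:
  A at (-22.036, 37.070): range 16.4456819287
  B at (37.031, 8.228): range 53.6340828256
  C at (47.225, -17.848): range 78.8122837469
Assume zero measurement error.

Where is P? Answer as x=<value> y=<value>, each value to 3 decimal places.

x=-5.921 y=40.349

eq1: (x + 22.036)² + (y − 37.070)² = 16.4456819287²
eq2: (x − 37.031)² + (y − 8.228)² = 53.6340828256²
eq3: (x − 47.225)² + (y + 17.848)² = 78.8122837469²
eq3−eq1, eq3−eq2 (x²,y² cancel):
  -138.522·x + 109.836·y = 5251.934082
  -20.388·x + 52.152·y = 2225.004445
det = -138.522·52.152 − 109.836·-20.388 = -4984.862976
x = (5251.934082·52.152 − 109.836·2225.004445) / -4984.862976 = -5.920580
y = (-138.522·2225.004445 − 5251.934082·-20.388) / -4984.862976 = 40.349280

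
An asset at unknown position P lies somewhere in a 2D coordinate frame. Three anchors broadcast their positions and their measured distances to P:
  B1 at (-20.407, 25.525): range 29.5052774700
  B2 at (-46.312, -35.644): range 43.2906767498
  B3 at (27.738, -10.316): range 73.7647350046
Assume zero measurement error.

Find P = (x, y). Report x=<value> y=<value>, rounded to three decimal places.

x=-43.824 y=7.575

eq1: (x + 20.407)² + (y − 25.525)² = 29.5052774700²
eq2: (x + 46.312)² + (y + 35.644)² = 43.2906767498²
eq3: (x − 27.738)² + (y + 10.316)² = 73.7647350046²
eq2−eq1, eq2−eq3 (x²,y² cancel):
  51.810·x + 122.338·y = -1343.803511
  148.100·x + 50.656·y = -6106.633017
det = 51.810·50.656 − 122.338·148.100 = -15493.770440
x = (-1343.803511·50.656 − 122.338·-6106.633017) / -15493.770440 = -43.824165
y = (51.810·-6106.633017 − -1343.803511·148.100) / -15493.770440 = 7.575132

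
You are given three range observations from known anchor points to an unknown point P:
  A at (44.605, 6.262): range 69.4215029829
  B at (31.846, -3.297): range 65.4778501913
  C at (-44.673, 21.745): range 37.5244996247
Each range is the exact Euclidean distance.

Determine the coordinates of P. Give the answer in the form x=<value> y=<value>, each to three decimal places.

x=-14.038 y=43.415

eq1: (x − 44.605)² + (y − 6.262)² = 69.4215029829²
eq2: (x − 31.846)² + (y + 3.297)² = 65.4778501913²
eq3: (x + 44.673)² + (y − 21.745)² = 37.5244996247²
eq1−eq2, eq1−eq3 (x²,y² cancel):
  -25.518·x − 19.118·y = -471.784533
  -178.556·x + 30.966·y = 3850.960289
det = -25.518·30.966 − -19.118·-178.556 = -4203.823996
x = (-471.784533·30.966 − -19.118·3850.960289) / -4203.823996 = -14.038023
y = (-25.518·3850.960289 − -471.784533·-178.556) / -4203.823996 = 43.414939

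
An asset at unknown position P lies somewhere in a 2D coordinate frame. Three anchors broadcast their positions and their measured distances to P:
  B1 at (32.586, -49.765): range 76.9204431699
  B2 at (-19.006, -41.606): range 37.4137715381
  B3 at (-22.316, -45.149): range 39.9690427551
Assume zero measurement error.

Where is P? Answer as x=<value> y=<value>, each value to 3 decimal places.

x=-30.721 y=-6.074

eq1: (x − 32.586)² + (y + 49.765)² = 76.9204431699²
eq2: (x + 19.006)² + (y + 41.606)² = 37.4137715381²
eq3: (x + 22.316)² + (y + 45.149)² = 39.9690427551²
eq1−eq2, eq1−eq3 (x²,y² cancel):
  -103.184·x + 16.318·y = 3070.848928
  -109.804·x + 9.232·y = 3317.263635
det = -103.184·9.232 − 16.318·-109.804 = 839.186984
x = (3070.848928·9.232 − 16.318·3317.263635) / 839.186984 = -30.721438
y = (-103.184·3317.263635 − 3070.848928·-109.804) / 839.186984 = -6.073778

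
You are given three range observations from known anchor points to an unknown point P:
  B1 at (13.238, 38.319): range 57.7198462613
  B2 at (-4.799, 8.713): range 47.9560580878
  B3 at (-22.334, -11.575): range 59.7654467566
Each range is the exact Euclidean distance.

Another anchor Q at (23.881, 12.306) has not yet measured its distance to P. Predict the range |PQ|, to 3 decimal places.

eq1: (x − 13.238)² + (y − 38.319)² = 57.7198462613²
eq2: (x + 4.799)² + (y − 8.713)² = 47.9560580878²
eq3: (x + 22.334)² + (y + 11.575)² = 59.7654467566²
eq1−eq3, eq1−eq2 (x²,y² cancel):
  -71.144·x − 99.788·y = -1251.130198
  -36.074·x − 59.212·y = -512.846490
det = -71.144·-59.212 − -99.788·-36.074 = 612.826216
x = (-1251.130198·-59.212 − -99.788·-512.846490) / 612.826216 = 37.377637
y = (-71.144·-512.846490 − -1251.130198·-36.074) / 612.826216 = -14.110558
|P − Q| = √((37.377637 − 23.881)² + (-14.110558 − 12.306)²) = 29.664689

29.665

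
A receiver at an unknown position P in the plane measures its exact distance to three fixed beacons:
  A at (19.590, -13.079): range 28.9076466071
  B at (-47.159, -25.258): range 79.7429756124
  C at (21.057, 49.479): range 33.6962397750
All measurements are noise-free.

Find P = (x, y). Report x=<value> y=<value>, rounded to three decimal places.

eq1: (x − 19.590)² + (y + 13.079)² = 28.9076466071²
eq2: (x + 47.159)² + (y + 25.258)² = 79.7429756124²
eq3: (x − 21.057)² + (y − 49.479)² = 33.6962397750²
eq1−eq3, eq1−eq2 (x²,y² cancel):
  2.934·x + 125.116·y = 2036.955806
  -133.498·x − 24.358·y = -3216.180623
det = 2.934·-24.358 − 125.116·-133.498 = 16631.269396
x = (2036.955806·-24.358 − 125.116·-3216.180623) / 16631.269396 = 21.211820
y = (2.934·-3216.180623 − 2036.955806·-133.498) / 16631.269396 = 15.783116

x=21.212 y=15.783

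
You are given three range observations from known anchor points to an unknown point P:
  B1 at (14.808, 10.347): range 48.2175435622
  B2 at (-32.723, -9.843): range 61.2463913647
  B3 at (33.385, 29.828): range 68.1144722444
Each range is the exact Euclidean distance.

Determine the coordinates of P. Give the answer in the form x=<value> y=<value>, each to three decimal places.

eq1: (x − 14.808)² + (y − 10.347)² = 48.2175435622²
eq2: (x + 32.723)² + (y + 9.843)² = 61.2463913647²
eq3: (x − 33.385)² + (y − 29.828)² = 68.1144722444²
eq1−eq3, eq1−eq2 (x²,y² cancel):
  37.154·x + 38.962·y = -636.719286
  -95.062·x − 40.380·y = -584.846843
det = 37.154·-40.380 − 38.962·-95.062 = 2203.527124
x = (-636.719286·-40.380 − 38.962·-584.846843) / 2203.527124 = 22.009045
y = (37.154·-584.846843 − -636.719286·-95.062) / 2203.527124 = -37.329792

x=22.009 y=-37.330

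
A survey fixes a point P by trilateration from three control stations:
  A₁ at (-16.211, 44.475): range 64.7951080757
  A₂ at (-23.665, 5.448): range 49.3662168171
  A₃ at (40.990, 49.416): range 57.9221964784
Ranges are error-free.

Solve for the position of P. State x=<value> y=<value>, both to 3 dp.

eq1: (x + 16.211)² + (y − 44.475)² = 64.7951080757²
eq2: (x + 23.665)² + (y − 5.448)² = 49.3662168171²
eq3: (x − 40.990)² + (y − 49.416)² = 57.9221964784²
eq2−eq3, eq2−eq1 (x²,y² cancel):
  129.310·x + 87.936·y = 2614.450745
  14.908·x + 78.054·y = -110.273451
det = 129.310·78.054 − 87.936·14.908 = 8782.212852
x = (2614.450745·78.054 − 87.936·-110.273451) / 8782.212852 = 24.340716
y = (129.310·-110.273451 − 2614.450745·14.908) / 8782.212852 = -6.061763

x=24.341 y=-6.062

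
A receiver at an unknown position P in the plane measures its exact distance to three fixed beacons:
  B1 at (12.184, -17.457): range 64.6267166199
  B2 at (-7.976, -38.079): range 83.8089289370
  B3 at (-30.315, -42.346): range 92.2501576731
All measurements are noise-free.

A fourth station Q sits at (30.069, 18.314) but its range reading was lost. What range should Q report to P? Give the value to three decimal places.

eq1: (x − 12.184)² + (y + 17.457)² = 64.6267166199²
eq2: (x + 7.976)² + (y + 38.079)² = 83.8089289370²
eq3: (x + 30.315)² + (y + 42.346)² = 92.2501576731²
eq1−eq2, eq1−eq3 (x²,y² cancel):
  -40.320·x − 41.244·y = -1786.893956
  -84.998·x − 49.778·y = -2074.492854
det = -40.320·-49.778 − -41.244·-84.998 = -1498.608552
x = (-1786.893956·-49.778 − -41.244·-2074.492854) / -1498.608552 = -2.260513
y = (-40.320·-2074.492854 − -1786.893956·-84.998) / -1498.608552 = 45.534813
|P − Q| = √((-2.260513 − 30.069)² + (45.534813 − 18.314)²) = 42.263106

42.263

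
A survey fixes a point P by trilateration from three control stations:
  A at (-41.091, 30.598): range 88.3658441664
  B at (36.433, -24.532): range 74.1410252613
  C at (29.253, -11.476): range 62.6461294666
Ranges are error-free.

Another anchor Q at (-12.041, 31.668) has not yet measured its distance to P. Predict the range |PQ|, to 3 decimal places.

eq1: (x + 41.091)² + (y − 30.598)² = 88.3658441664²
eq2: (x − 36.433)² + (y + 24.532)² = 74.1410252613²
eq3: (x − 29.253)² + (y + 11.476)² = 62.6461294666²
eq1−eq3, eq1−eq2 (x²,y² cancel):
  140.688·x − 84.148·y = 2246.713578
  155.048·x − 110.260·y = 1616.105416
det = 140.688·-110.260 − -84.148·155.048 = -2465.279776
x = (2246.713578·-110.260 − -84.148·1616.105416) / -2465.279776 = 45.321672
y = (140.688·1616.105416 − 2246.713578·155.048) / -2465.279776 = 49.074271
|P − Q| = √((45.321672 − -12.041)² + (49.074271 − 31.668)²) = 59.945428

59.945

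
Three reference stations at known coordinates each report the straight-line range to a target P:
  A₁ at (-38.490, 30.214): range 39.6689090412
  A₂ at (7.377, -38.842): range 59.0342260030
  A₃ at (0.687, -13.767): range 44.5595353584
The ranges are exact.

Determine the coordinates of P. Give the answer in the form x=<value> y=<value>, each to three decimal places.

x=-43.630 y=-9.121

eq1: (x + 38.490)² + (y − 30.214)² = 39.6689090412²
eq2: (x − 7.377)² + (y + 38.842)² = 59.0342260030²
eq3: (x − 0.687)² + (y + 13.767)² = 44.5595353584²
eq1−eq3, eq1−eq2 (x²,y² cancel):
  78.354·x − 87.962·y = -2616.293485
  91.734·x − 138.112·y = -2742.662298
det = 78.354·-138.112 − -87.962·91.734 = -2752.521540
x = (-2616.293485·-138.112 − -87.962·-2742.662298) / -2752.521540 = -43.629618
y = (78.354·-2742.662298 − -2616.293485·91.734) / -2752.521540 = -9.120548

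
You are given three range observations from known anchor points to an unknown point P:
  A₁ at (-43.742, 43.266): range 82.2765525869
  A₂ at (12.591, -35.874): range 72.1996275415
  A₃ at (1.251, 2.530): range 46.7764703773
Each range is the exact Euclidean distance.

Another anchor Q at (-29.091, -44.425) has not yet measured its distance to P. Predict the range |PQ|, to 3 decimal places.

101.374

eq1: (x + 43.742)² + (y − 43.266)² = 82.2765525869²
eq2: (x − 12.591)² + (y + 35.874)² = 72.1996275415²
eq3: (x − 1.251)² + (y − 2.530)² = 46.7764703773²
eq3−eq1, eq3−eq2 (x²,y² cancel):
  -89.986·x + 81.472·y = -804.049506
  22.680·x − 76.808·y = -1587.236780
det = -89.986·-76.808 − 81.472·22.680 = 5063.859728
x = (-804.049506·-76.808 − 81.472·-1587.236780) / 5063.859728 = 37.732639
y = (-89.986·-1587.236780 − -804.049506·22.680) / 5063.859728 = 31.806752
|P − Q| = √((37.732639 − -29.091)² + (31.806752 − -44.425)²) = 101.373955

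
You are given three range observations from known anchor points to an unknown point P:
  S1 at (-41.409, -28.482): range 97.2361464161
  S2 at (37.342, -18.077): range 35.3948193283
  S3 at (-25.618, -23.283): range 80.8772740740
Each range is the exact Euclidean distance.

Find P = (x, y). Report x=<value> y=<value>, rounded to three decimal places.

eq1: (x + 41.409)² + (y + 28.482)² = 97.2361464161²
eq2: (x − 37.342)² + (y + 18.077)² = 35.3948193283²
eq3: (x + 25.618)² + (y + 23.283)² = 80.8772740740²
eq1−eq2, eq1−eq3 (x²,y² cancel):
  157.502·x + 20.810·y = 7397.348223
  31.582·x + 10.398·y = 1586.185116
det = 157.502·10.398 − 20.810·31.582 = 980.484376
x = (7397.348223·10.398 − 20.810·1586.185116) / 980.484376 = 44.783084
y = (157.502·1586.185116 − 7397.348223·31.582) / 980.484376 = 16.526808

x=44.783 y=16.527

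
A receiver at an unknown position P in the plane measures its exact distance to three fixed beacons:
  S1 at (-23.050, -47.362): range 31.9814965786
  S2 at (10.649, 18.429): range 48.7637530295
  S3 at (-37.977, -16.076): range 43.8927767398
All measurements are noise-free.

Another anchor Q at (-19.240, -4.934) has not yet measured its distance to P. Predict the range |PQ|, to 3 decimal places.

eq1: (x + 23.050)² + (y + 47.362)² = 31.9814965786²
eq2: (x − 10.649)² + (y − 18.429)² = 48.7637530295²
eq3: (x + 37.977)² + (y + 16.076)² = 43.8927767398²
eq1−eq2, eq1−eq3 (x²,y² cancel):
  67.398·x + 131.582·y = -3676.519788
  -29.854·x + 62.572·y = -1977.530966
det = 67.398·62.572 − 131.582·-29.854 = 8145.476684
x = (-3676.519788·62.572 − 131.582·-1977.530966) / 8145.476684 = 3.702703
y = (67.398·-1977.530966 − -3676.519788·-29.854) / 8145.476684 = -29.837475
|P − Q| = √((3.702703 − -19.240)² + (-29.837475 − -4.934)²) = 33.860754

33.861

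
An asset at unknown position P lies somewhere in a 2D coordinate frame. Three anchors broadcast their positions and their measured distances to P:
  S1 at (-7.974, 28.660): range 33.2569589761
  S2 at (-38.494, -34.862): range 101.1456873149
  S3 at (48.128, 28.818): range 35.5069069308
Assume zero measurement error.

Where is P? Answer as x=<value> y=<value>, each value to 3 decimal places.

x=18.642 y=48.600

eq1: (x + 7.974)² + (y − 28.660)² = 33.2569589761²
eq2: (x + 38.494)² + (y + 34.862)² = 101.1456873149²
eq3: (x − 48.128)² + (y − 28.818)² = 35.5069069308²
eq3−eq2, eq3−eq1 (x²,y² cancel):
  -173.244·x − 127.360·y = -9419.344051
  -112.204·x − 0.316·y = -2107.086113
det = -173.244·-0.316 − -127.360·-112.204 = -14235.556336
x = (-9419.344051·-0.316 − -127.360·-2107.086113) / -14235.556336 = 18.642192
y = (-173.244·-2107.086113 − -9419.344051·-112.204) / -14235.556336 = 48.600001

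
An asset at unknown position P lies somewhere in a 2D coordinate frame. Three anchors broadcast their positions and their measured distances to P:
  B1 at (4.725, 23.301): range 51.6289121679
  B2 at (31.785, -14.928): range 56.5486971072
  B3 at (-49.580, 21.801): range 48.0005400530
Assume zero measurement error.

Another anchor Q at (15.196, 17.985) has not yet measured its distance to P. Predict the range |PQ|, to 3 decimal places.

eq1: (x − 4.725)² + (y − 23.301)² = 51.6289121679²
eq2: (x − 31.785)² + (y + 14.928)² = 56.5486971072²
eq3: (x + 49.580)² + (y − 21.801)² = 48.0005400530²
eq1−eq2, eq1−eq3 (x²,y² cancel):
  54.120·x − 76.458·y = 135.658610
  -108.610·x − 3.000·y = 2729.690501
det = 54.120·-3.000 − -76.458·-108.610 = -8466.463380
x = (135.658610·-3.000 − -76.458·2729.690501) / -8466.463380 = -24.602918
y = (54.120·2729.690501 − 135.658610·-108.610) / -8466.463380 = -19.189209
|P − Q| = √((-24.602918 − 15.196)² + (-19.189209 − 17.985)²) = 54.459853

54.460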